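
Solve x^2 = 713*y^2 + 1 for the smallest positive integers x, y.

(x, y) = (5286367, 197976)

First expand sqrt(713) as a continued fraction. With x_i = (sqrt(713) + m_i)/d_i and (m_0, d_0) = (0, 1): a_0 = floor(sqrt(713)) = 26, since 26^2 = 676 <= 713 < 729 = 27^2.
Iterate m_{i+1} = d_i*a_i - m_i, d_{i+1} = (713 - m_{i+1}^2)/d_i, a_{i+1} = floor((a_0 + m_{i+1})/d_{i+1}):
  m_1 = 1*26 - 0 = 26, d_1 = (713 - 26^2)/1 = 37/1 = 37, a_1 = floor((26 + 26)/37) = 1.
  m_2 = 37*1 - 26 = 11, d_2 = (713 - 11^2)/37 = 592/37 = 16, a_2 = floor((26 + 11)/16) = 2.
  m_3 = 16*2 - 11 = 21, d_3 = (713 - 21^2)/16 = 272/16 = 17, a_3 = floor((26 + 21)/17) = 2.
  m_4 = 17*2 - 21 = 13, d_4 = (713 - 13^2)/17 = 544/17 = 32, a_4 = floor((26 + 13)/32) = 1.
  m_5 = 32*1 - 13 = 19, d_5 = (713 - 19^2)/32 = 352/32 = 11, a_5 = floor((26 + 19)/11) = 4.
  m_6 = 11*4 - 19 = 25, d_6 = (713 - 25^2)/11 = 88/11 = 8, a_6 = floor((26 + 25)/8) = 6.
  m_7 = 8*6 - 25 = 23, d_7 = (713 - 23^2)/8 = 184/8 = 23, a_7 = floor((26 + 23)/23) = 2.
  m_8 = 23*2 - 23 = 23, d_8 = (713 - 23^2)/23 = 184/23 = 8, a_8 = floor((26 + 23)/8) = 6.
  m_9 = 8*6 - 23 = 25, d_9 = (713 - 25^2)/8 = 88/8 = 11, a_9 = floor((26 + 25)/11) = 4.
  m_10 = 11*4 - 25 = 19, d_10 = (713 - 19^2)/11 = 352/11 = 32, a_10 = floor((26 + 19)/32) = 1.
  m_11 = 32*1 - 19 = 13, d_11 = (713 - 13^2)/32 = 544/32 = 17, a_11 = floor((26 + 13)/17) = 2.
  m_12 = 17*2 - 13 = 21, d_12 = (713 - 21^2)/17 = 272/17 = 16, a_12 = floor((26 + 21)/16) = 2.
  m_13 = 16*2 - 21 = 11, d_13 = (713 - 11^2)/16 = 592/16 = 37, a_13 = floor((26 + 11)/37) = 1.
  m_14 = 37*1 - 11 = 26, d_14 = (713 - 26^2)/37 = 37/37 = 1, a_14 = floor((26 + 26)/1) = 52.
  m_15 = 1*52 - 26 = 26, d_15 = (713 - 26^2)/1 = 37/1 = 37: (m_15, d_15) = (m_1, d_1) = (26, 37), so from here the quotients repeat a_1, ..., a_14; the period length is 14.
So sqrt(713) = [26; (1, 2, 2, 1, 4, 6, 2, 6, 4, 1, 2, 2, 1, 52)] with period length k = 14.
k is even, so the fundamental solution of x^2 - 713y^2 = 1 is (p_{k-1}, q_{k-1}) = (p_13, q_13); compute convergents through index 13.
Convergents (p_i = a_i*p_{i-1} + p_{i-2}, q_i = a_i*q_{i-1} + q_{i-2} with p_{-2}=0, p_{-1}=1, q_{-2}=1, q_{-1}=0):
  i=0: a_0=26, p_0 = 26*1 + 0 = 26, q_0 = 26*0 + 1 = 1.
  i=1: a_1=1, p_1 = 1*26 + 1 = 27, q_1 = 1*1 + 0 = 1.
  i=2: a_2=2, p_2 = 2*27 + 26 = 80, q_2 = 2*1 + 1 = 3.
  i=3: a_3=2, p_3 = 2*80 + 27 = 187, q_3 = 2*3 + 1 = 7.
  i=4: a_4=1, p_4 = 1*187 + 80 = 267, q_4 = 1*7 + 3 = 10.
  i=5: a_5=4, p_5 = 4*267 + 187 = 1255, q_5 = 4*10 + 7 = 47.
  i=6: a_6=6, p_6 = 6*1255 + 267 = 7797, q_6 = 6*47 + 10 = 292.
  i=7: a_7=2, p_7 = 2*7797 + 1255 = 16849, q_7 = 2*292 + 47 = 631.
  i=8: a_8=6, p_8 = 6*16849 + 7797 = 108891, q_8 = 6*631 + 292 = 4078.
  i=9: a_9=4, p_9 = 4*108891 + 16849 = 452413, q_9 = 4*4078 + 631 = 16943.
  i=10: a_10=1, p_10 = 1*452413 + 108891 = 561304, q_10 = 1*16943 + 4078 = 21021.
  i=11: a_11=2, p_11 = 2*561304 + 452413 = 1575021, q_11 = 2*21021 + 16943 = 58985.
  i=12: a_12=2, p_12 = 2*1575021 + 561304 = 3711346, q_12 = 2*58985 + 21021 = 138991.
  i=13: a_13=1, p_13 = 1*3711346 + 1575021 = 5286367, q_13 = 1*138991 + 58985 = 197976.
Check: 5286367^2 - 713*197976^2 = 27945676058689 - 27945676058688 = 1, so (x, y) = (5286367, 197976) solves the equation, and by the theorem it is the least positive solution.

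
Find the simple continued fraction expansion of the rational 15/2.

[7; 2]

Run the Euclidean algorithm on 15 and 2; the successive quotients are the partial quotients a_0, a_1, ... (each step inverts the fractional part left over by the previous one):
  15 = 7*2 + 1, so a_0 = 7.
  2 = 2*1 + 0, so a_1 = 2.
The remainder reaches 0 after 2 divisions, so the expansion has 2 partial quotients, read off in order.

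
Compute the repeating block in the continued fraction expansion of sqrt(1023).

Write x_i = (sqrt(1023) + m_i)/d_i with (m_0, d_0) = (0, 1). a_0 = floor(sqrt(1023)) = 31, since 31^2 = 961 <= 1023 < 1024 = 32^2.
Iterate m_{i+1} = d_i*a_i - m_i, d_{i+1} = (1023 - m_{i+1}^2)/d_i, a_{i+1} = floor((a_0 + m_{i+1})/d_{i+1}):
  m_1 = 1*31 - 0 = 31, d_1 = (1023 - 31^2)/1 = 62/1 = 62, a_1 = floor((31 + 31)/62) = 1.
  m_2 = 62*1 - 31 = 31, d_2 = (1023 - 31^2)/62 = 62/62 = 1, a_2 = floor((31 + 31)/1) = 62.
  m_3 = 1*62 - 31 = 31, d_3 = (1023 - 31^2)/1 = 62/1 = 62: (m_3, d_3) = (m_1, d_1) = (31, 62), so from here the quotients repeat a_1, a_2; the period length is 2.
Hence the expansion of sqrt(1023) is a_0 = 31 followed by the repeating block 1, 62 (period 2).

[31; (1, 62)]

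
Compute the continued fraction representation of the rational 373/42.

[8; 1, 7, 2, 2]

Run the Euclidean algorithm on 373 and 42; the successive quotients are the partial quotients a_0, a_1, ... (each step inverts the fractional part left over by the previous one):
  373 = 8*42 + 37, so a_0 = 8.
  42 = 1*37 + 5, so a_1 = 1.
  37 = 7*5 + 2, so a_2 = 7.
  5 = 2*2 + 1, so a_3 = 2.
  2 = 2*1 + 0, so a_4 = 2.
The remainder reaches 0 after 5 divisions, so the expansion has 5 partial quotients, read off in order.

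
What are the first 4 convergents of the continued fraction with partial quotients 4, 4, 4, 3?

4/1, 17/4, 72/17, 233/55

Using the convergent recurrence p_i = a_i*p_{i-1} + p_{i-2}, q_i = a_i*q_{i-1} + q_{i-2} with p_{-2}=0, p_{-1}=1, q_{-2}=1, q_{-1}=0:
  i=0: a_0=4, p_0 = 4*1 + 0 = 4, q_0 = 4*0 + 1 = 1.
  i=1: a_1=4, p_1 = 4*4 + 1 = 17, q_1 = 4*1 + 0 = 4.
  i=2: a_2=4, p_2 = 4*17 + 4 = 72, q_2 = 4*4 + 1 = 17.
  i=3: a_3=3, p_3 = 3*72 + 17 = 233, q_3 = 3*17 + 4 = 55.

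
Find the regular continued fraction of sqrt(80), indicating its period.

Write x_i = (sqrt(80) + m_i)/d_i with (m_0, d_0) = (0, 1). a_0 = floor(sqrt(80)) = 8, since 8^2 = 64 <= 80 < 81 = 9^2.
Iterate m_{i+1} = d_i*a_i - m_i, d_{i+1} = (80 - m_{i+1}^2)/d_i, a_{i+1} = floor((a_0 + m_{i+1})/d_{i+1}):
  m_1 = 1*8 - 0 = 8, d_1 = (80 - 8^2)/1 = 16/1 = 16, a_1 = floor((8 + 8)/16) = 1.
  m_2 = 16*1 - 8 = 8, d_2 = (80 - 8^2)/16 = 16/16 = 1, a_2 = floor((8 + 8)/1) = 16.
  m_3 = 1*16 - 8 = 8, d_3 = (80 - 8^2)/1 = 16/1 = 16: (m_3, d_3) = (m_1, d_1) = (8, 16), so from here the quotients repeat a_1, a_2; the period length is 2.
Hence the expansion of sqrt(80) is a_0 = 8 followed by the repeating block 1, 16 (period 2).

[8; (1, 16)]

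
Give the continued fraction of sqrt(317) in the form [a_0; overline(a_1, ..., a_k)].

[17; overline(1, 4, 8, 1, 2, 2, 1, 8, 4, 1, 34)]

Write x_i = (sqrt(317) + m_i)/d_i with (m_0, d_0) = (0, 1). a_0 = floor(sqrt(317)) = 17, since 17^2 = 289 <= 317 < 324 = 18^2.
Iterate m_{i+1} = d_i*a_i - m_i, d_{i+1} = (317 - m_{i+1}^2)/d_i, a_{i+1} = floor((a_0 + m_{i+1})/d_{i+1}):
  m_1 = 1*17 - 0 = 17, d_1 = (317 - 17^2)/1 = 28/1 = 28, a_1 = floor((17 + 17)/28) = 1.
  m_2 = 28*1 - 17 = 11, d_2 = (317 - 11^2)/28 = 196/28 = 7, a_2 = floor((17 + 11)/7) = 4.
  m_3 = 7*4 - 11 = 17, d_3 = (317 - 17^2)/7 = 28/7 = 4, a_3 = floor((17 + 17)/4) = 8.
  m_4 = 4*8 - 17 = 15, d_4 = (317 - 15^2)/4 = 92/4 = 23, a_4 = floor((17 + 15)/23) = 1.
  m_5 = 23*1 - 15 = 8, d_5 = (317 - 8^2)/23 = 253/23 = 11, a_5 = floor((17 + 8)/11) = 2.
  m_6 = 11*2 - 8 = 14, d_6 = (317 - 14^2)/11 = 121/11 = 11, a_6 = floor((17 + 14)/11) = 2.
  m_7 = 11*2 - 14 = 8, d_7 = (317 - 8^2)/11 = 253/11 = 23, a_7 = floor((17 + 8)/23) = 1.
  m_8 = 23*1 - 8 = 15, d_8 = (317 - 15^2)/23 = 92/23 = 4, a_8 = floor((17 + 15)/4) = 8.
  m_9 = 4*8 - 15 = 17, d_9 = (317 - 17^2)/4 = 28/4 = 7, a_9 = floor((17 + 17)/7) = 4.
  m_10 = 7*4 - 17 = 11, d_10 = (317 - 11^2)/7 = 196/7 = 28, a_10 = floor((17 + 11)/28) = 1.
  m_11 = 28*1 - 11 = 17, d_11 = (317 - 17^2)/28 = 28/28 = 1, a_11 = floor((17 + 17)/1) = 34.
  m_12 = 1*34 - 17 = 17, d_12 = (317 - 17^2)/1 = 28/1 = 28: (m_12, d_12) = (m_1, d_1) = (17, 28), so from here the quotients repeat a_1, ..., a_11; the period length is 11.
Hence the expansion of sqrt(317) is a_0 = 17 followed by the repeating block 1, 4, 8, 1, 2, 2, 1, 8, 4, 1, 34 (period 11).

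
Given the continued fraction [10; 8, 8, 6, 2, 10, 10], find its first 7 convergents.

10/1, 81/8, 658/65, 4029/398, 8716/861, 91189/9008, 920606/90941

Using the convergent recurrence p_i = a_i*p_{i-1} + p_{i-2}, q_i = a_i*q_{i-1} + q_{i-2} with p_{-2}=0, p_{-1}=1, q_{-2}=1, q_{-1}=0:
  i=0: a_0=10, p_0 = 10*1 + 0 = 10, q_0 = 10*0 + 1 = 1.
  i=1: a_1=8, p_1 = 8*10 + 1 = 81, q_1 = 8*1 + 0 = 8.
  i=2: a_2=8, p_2 = 8*81 + 10 = 658, q_2 = 8*8 + 1 = 65.
  i=3: a_3=6, p_3 = 6*658 + 81 = 4029, q_3 = 6*65 + 8 = 398.
  i=4: a_4=2, p_4 = 2*4029 + 658 = 8716, q_4 = 2*398 + 65 = 861.
  i=5: a_5=10, p_5 = 10*8716 + 4029 = 91189, q_5 = 10*861 + 398 = 9008.
  i=6: a_6=10, p_6 = 10*91189 + 8716 = 920606, q_6 = 10*9008 + 861 = 90941.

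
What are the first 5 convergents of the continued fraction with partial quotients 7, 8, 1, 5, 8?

7/1, 57/8, 64/9, 377/53, 3080/433

Using the convergent recurrence p_i = a_i*p_{i-1} + p_{i-2}, q_i = a_i*q_{i-1} + q_{i-2} with p_{-2}=0, p_{-1}=1, q_{-2}=1, q_{-1}=0:
  i=0: a_0=7, p_0 = 7*1 + 0 = 7, q_0 = 7*0 + 1 = 1.
  i=1: a_1=8, p_1 = 8*7 + 1 = 57, q_1 = 8*1 + 0 = 8.
  i=2: a_2=1, p_2 = 1*57 + 7 = 64, q_2 = 1*8 + 1 = 9.
  i=3: a_3=5, p_3 = 5*64 + 57 = 377, q_3 = 5*9 + 8 = 53.
  i=4: a_4=8, p_4 = 8*377 + 64 = 3080, q_4 = 8*53 + 9 = 433.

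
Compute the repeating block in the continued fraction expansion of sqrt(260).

[16; (8, 32)]

Write x_i = (sqrt(260) + m_i)/d_i with (m_0, d_0) = (0, 1). a_0 = floor(sqrt(260)) = 16, since 16^2 = 256 <= 260 < 289 = 17^2.
Iterate m_{i+1} = d_i*a_i - m_i, d_{i+1} = (260 - m_{i+1}^2)/d_i, a_{i+1} = floor((a_0 + m_{i+1})/d_{i+1}):
  m_1 = 1*16 - 0 = 16, d_1 = (260 - 16^2)/1 = 4/1 = 4, a_1 = floor((16 + 16)/4) = 8.
  m_2 = 4*8 - 16 = 16, d_2 = (260 - 16^2)/4 = 4/4 = 1, a_2 = floor((16 + 16)/1) = 32.
  m_3 = 1*32 - 16 = 16, d_3 = (260 - 16^2)/1 = 4/1 = 4: (m_3, d_3) = (m_1, d_1) = (16, 4), so from here the quotients repeat a_1, a_2; the period length is 2.
Hence the expansion of sqrt(260) is a_0 = 16 followed by the repeating block 8, 32 (period 2).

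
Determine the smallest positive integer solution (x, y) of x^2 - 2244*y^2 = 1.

(x, y) = (522785, 11036)

First expand sqrt(2244) as a continued fraction. With x_i = (sqrt(2244) + m_i)/d_i and (m_0, d_0) = (0, 1): a_0 = floor(sqrt(2244)) = 47, since 47^2 = 2209 <= 2244 < 2304 = 48^2.
Iterate m_{i+1} = d_i*a_i - m_i, d_{i+1} = (2244 - m_{i+1}^2)/d_i, a_{i+1} = floor((a_0 + m_{i+1})/d_{i+1}):
  m_1 = 1*47 - 0 = 47, d_1 = (2244 - 47^2)/1 = 35/1 = 35, a_1 = floor((47 + 47)/35) = 2.
  m_2 = 35*2 - 47 = 23, d_2 = (2244 - 23^2)/35 = 1715/35 = 49, a_2 = floor((47 + 23)/49) = 1.
  m_3 = 49*1 - 23 = 26, d_3 = (2244 - 26^2)/49 = 1568/49 = 32, a_3 = floor((47 + 26)/32) = 2.
  m_4 = 32*2 - 26 = 38, d_4 = (2244 - 38^2)/32 = 800/32 = 25, a_4 = floor((47 + 38)/25) = 3.
  m_5 = 25*3 - 38 = 37, d_5 = (2244 - 37^2)/25 = 875/25 = 35, a_5 = floor((47 + 37)/35) = 2.
  m_6 = 35*2 - 37 = 33, d_6 = (2244 - 33^2)/35 = 1155/35 = 33, a_6 = floor((47 + 33)/33) = 2.
  m_7 = 33*2 - 33 = 33, d_7 = (2244 - 33^2)/33 = 1155/33 = 35, a_7 = floor((47 + 33)/35) = 2.
  m_8 = 35*2 - 33 = 37, d_8 = (2244 - 37^2)/35 = 875/35 = 25, a_8 = floor((47 + 37)/25) = 3.
  m_9 = 25*3 - 37 = 38, d_9 = (2244 - 38^2)/25 = 800/25 = 32, a_9 = floor((47 + 38)/32) = 2.
  m_10 = 32*2 - 38 = 26, d_10 = (2244 - 26^2)/32 = 1568/32 = 49, a_10 = floor((47 + 26)/49) = 1.
  m_11 = 49*1 - 26 = 23, d_11 = (2244 - 23^2)/49 = 1715/49 = 35, a_11 = floor((47 + 23)/35) = 2.
  m_12 = 35*2 - 23 = 47, d_12 = (2244 - 47^2)/35 = 35/35 = 1, a_12 = floor((47 + 47)/1) = 94.
  m_13 = 1*94 - 47 = 47, d_13 = (2244 - 47^2)/1 = 35/1 = 35: (m_13, d_13) = (m_1, d_1) = (47, 35), so from here the quotients repeat a_1, ..., a_12; the period length is 12.
So sqrt(2244) = [47; (2, 1, 2, 3, 2, 2, 2, 3, 2, 1, 2, 94)] with period length k = 12.
k is even, so the fundamental solution of x^2 - 2244y^2 = 1 is (p_{k-1}, q_{k-1}) = (p_11, q_11); compute convergents through index 11.
Convergents (p_i = a_i*p_{i-1} + p_{i-2}, q_i = a_i*q_{i-1} + q_{i-2} with p_{-2}=0, p_{-1}=1, q_{-2}=1, q_{-1}=0):
  i=0: a_0=47, p_0 = 47*1 + 0 = 47, q_0 = 47*0 + 1 = 1.
  i=1: a_1=2, p_1 = 2*47 + 1 = 95, q_1 = 2*1 + 0 = 2.
  i=2: a_2=1, p_2 = 1*95 + 47 = 142, q_2 = 1*2 + 1 = 3.
  i=3: a_3=2, p_3 = 2*142 + 95 = 379, q_3 = 2*3 + 2 = 8.
  i=4: a_4=3, p_4 = 3*379 + 142 = 1279, q_4 = 3*8 + 3 = 27.
  i=5: a_5=2, p_5 = 2*1279 + 379 = 2937, q_5 = 2*27 + 8 = 62.
  i=6: a_6=2, p_6 = 2*2937 + 1279 = 7153, q_6 = 2*62 + 27 = 151.
  i=7: a_7=2, p_7 = 2*7153 + 2937 = 17243, q_7 = 2*151 + 62 = 364.
  i=8: a_8=3, p_8 = 3*17243 + 7153 = 58882, q_8 = 3*364 + 151 = 1243.
  i=9: a_9=2, p_9 = 2*58882 + 17243 = 135007, q_9 = 2*1243 + 364 = 2850.
  i=10: a_10=1, p_10 = 1*135007 + 58882 = 193889, q_10 = 1*2850 + 1243 = 4093.
  i=11: a_11=2, p_11 = 2*193889 + 135007 = 522785, q_11 = 2*4093 + 2850 = 11036.
Check: 522785^2 - 2244*11036^2 = 273304156225 - 273304156224 = 1, so (x, y) = (522785, 11036) solves the equation, and by the theorem it is the least positive solution.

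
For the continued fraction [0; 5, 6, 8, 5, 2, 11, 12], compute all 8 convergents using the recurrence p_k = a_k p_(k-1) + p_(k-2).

0/1, 1/5, 6/31, 49/253, 251/1296, 551/2845, 6312/32591, 76295/393937

Using the convergent recurrence p_i = a_i*p_{i-1} + p_{i-2}, q_i = a_i*q_{i-1} + q_{i-2} with p_{-2}=0, p_{-1}=1, q_{-2}=1, q_{-1}=0:
  i=0: a_0=0, p_0 = 0*1 + 0 = 0, q_0 = 0*0 + 1 = 1.
  i=1: a_1=5, p_1 = 5*0 + 1 = 1, q_1 = 5*1 + 0 = 5.
  i=2: a_2=6, p_2 = 6*1 + 0 = 6, q_2 = 6*5 + 1 = 31.
  i=3: a_3=8, p_3 = 8*6 + 1 = 49, q_3 = 8*31 + 5 = 253.
  i=4: a_4=5, p_4 = 5*49 + 6 = 251, q_4 = 5*253 + 31 = 1296.
  i=5: a_5=2, p_5 = 2*251 + 49 = 551, q_5 = 2*1296 + 253 = 2845.
  i=6: a_6=11, p_6 = 11*551 + 251 = 6312, q_6 = 11*2845 + 1296 = 32591.
  i=7: a_7=12, p_7 = 12*6312 + 551 = 76295, q_7 = 12*32591 + 2845 = 393937.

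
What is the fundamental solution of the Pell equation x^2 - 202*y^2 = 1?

First expand sqrt(202) as a continued fraction. With x_i = (sqrt(202) + m_i)/d_i and (m_0, d_0) = (0, 1): a_0 = floor(sqrt(202)) = 14, since 14^2 = 196 <= 202 < 225 = 15^2.
Iterate m_{i+1} = d_i*a_i - m_i, d_{i+1} = (202 - m_{i+1}^2)/d_i, a_{i+1} = floor((a_0 + m_{i+1})/d_{i+1}):
  m_1 = 1*14 - 0 = 14, d_1 = (202 - 14^2)/1 = 6/1 = 6, a_1 = floor((14 + 14)/6) = 4.
  m_2 = 6*4 - 14 = 10, d_2 = (202 - 10^2)/6 = 102/6 = 17, a_2 = floor((14 + 10)/17) = 1.
  m_3 = 17*1 - 10 = 7, d_3 = (202 - 7^2)/17 = 153/17 = 9, a_3 = floor((14 + 7)/9) = 2.
  m_4 = 9*2 - 7 = 11, d_4 = (202 - 11^2)/9 = 81/9 = 9, a_4 = floor((14 + 11)/9) = 2.
  m_5 = 9*2 - 11 = 7, d_5 = (202 - 7^2)/9 = 153/9 = 17, a_5 = floor((14 + 7)/17) = 1.
  m_6 = 17*1 - 7 = 10, d_6 = (202 - 10^2)/17 = 102/17 = 6, a_6 = floor((14 + 10)/6) = 4.
  m_7 = 6*4 - 10 = 14, d_7 = (202 - 14^2)/6 = 6/6 = 1, a_7 = floor((14 + 14)/1) = 28.
  m_8 = 1*28 - 14 = 14, d_8 = (202 - 14^2)/1 = 6/1 = 6: (m_8, d_8) = (m_1, d_1) = (14, 6), so from here the quotients repeat a_1, ..., a_7; the period length is 7.
So sqrt(202) = [14; (4, 1, 2, 2, 1, 4, 28)] with period length k = 7.
k is odd, so (p_{k-1}, q_{k-1}) only solves x^2 - 202y^2 = -1 and the fundamental solution of x^2 - 202y^2 = 1 is (p_{2k-1}, q_{2k-1}) = (p_13, q_13); compute convergents through index 13, running through the period twice.
Convergents (p_i = a_i*p_{i-1} + p_{i-2}, q_i = a_i*q_{i-1} + q_{i-2} with p_{-2}=0, p_{-1}=1, q_{-2}=1, q_{-1}=0):
  i=0: a_0=14, p_0 = 14*1 + 0 = 14, q_0 = 14*0 + 1 = 1.
  i=1: a_1=4, p_1 = 4*14 + 1 = 57, q_1 = 4*1 + 0 = 4.
  i=2: a_2=1, p_2 = 1*57 + 14 = 71, q_2 = 1*4 + 1 = 5.
  i=3: a_3=2, p_3 = 2*71 + 57 = 199, q_3 = 2*5 + 4 = 14.
  i=4: a_4=2, p_4 = 2*199 + 71 = 469, q_4 = 2*14 + 5 = 33.
  i=5: a_5=1, p_5 = 1*469 + 199 = 668, q_5 = 1*33 + 14 = 47.
  i=6: a_6=4, p_6 = 4*668 + 469 = 3141, q_6 = 4*47 + 33 = 221.
  i=7: a_7=28, p_7 = 28*3141 + 668 = 88616, q_7 = 28*221 + 47 = 6235.
  i=8: a_8=4, p_8 = 4*88616 + 3141 = 357605, q_8 = 4*6235 + 221 = 25161.
  i=9: a_9=1, p_9 = 1*357605 + 88616 = 446221, q_9 = 1*25161 + 6235 = 31396.
  i=10: a_10=2, p_10 = 2*446221 + 357605 = 1250047, q_10 = 2*31396 + 25161 = 87953.
  i=11: a_11=2, p_11 = 2*1250047 + 446221 = 2946315, q_11 = 2*87953 + 31396 = 207302.
  i=12: a_12=1, p_12 = 1*2946315 + 1250047 = 4196362, q_12 = 1*207302 + 87953 = 295255.
  i=13: a_13=4, p_13 = 4*4196362 + 2946315 = 19731763, q_13 = 4*295255 + 207302 = 1388322.
Indeed p_6^2 - 202*q_6^2 = 9865881 - 9865882 = -1, not +1.
Check: 19731763^2 - 202*1388322^2 = 389342471088169 - 389342471088168 = 1, so (x, y) = (19731763, 1388322) solves the equation, and by the theorem it is the least positive solution.

(x, y) = (19731763, 1388322)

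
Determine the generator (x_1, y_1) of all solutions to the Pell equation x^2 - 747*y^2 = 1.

First expand sqrt(747) as a continued fraction. With x_i = (sqrt(747) + m_i)/d_i and (m_0, d_0) = (0, 1): a_0 = floor(sqrt(747)) = 27, since 27^2 = 729 <= 747 < 784 = 28^2.
Iterate m_{i+1} = d_i*a_i - m_i, d_{i+1} = (747 - m_{i+1}^2)/d_i, a_{i+1} = floor((a_0 + m_{i+1})/d_{i+1}):
  m_1 = 1*27 - 0 = 27, d_1 = (747 - 27^2)/1 = 18/1 = 18, a_1 = floor((27 + 27)/18) = 3.
  m_2 = 18*3 - 27 = 27, d_2 = (747 - 27^2)/18 = 18/18 = 1, a_2 = floor((27 + 27)/1) = 54.
  m_3 = 1*54 - 27 = 27, d_3 = (747 - 27^2)/1 = 18/1 = 18: (m_3, d_3) = (m_1, d_1) = (27, 18), so from here the quotients repeat a_1, a_2; the period length is 2.
So sqrt(747) = [27; (3, 54)] with period length k = 2.
k is even, so the fundamental solution of x^2 - 747y^2 = 1 is (p_{k-1}, q_{k-1}) = (p_1, q_1); compute convergents through index 1.
Convergents (p_i = a_i*p_{i-1} + p_{i-2}, q_i = a_i*q_{i-1} + q_{i-2} with p_{-2}=0, p_{-1}=1, q_{-2}=1, q_{-1}=0):
  i=0: a_0=27, p_0 = 27*1 + 0 = 27, q_0 = 27*0 + 1 = 1.
  i=1: a_1=3, p_1 = 3*27 + 1 = 82, q_1 = 3*1 + 0 = 3.
Check: 82^2 - 747*3^2 = 6724 - 6723 = 1, so (x, y) = (82, 3) solves the equation, and by the theorem it is the least positive solution.

(x, y) = (82, 3)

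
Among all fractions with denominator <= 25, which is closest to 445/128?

Expand x = 445/128 as a continued fraction with the Euclidean algorithm:
  445 = 3*128 + 61, so a_0 = 3.
  128 = 2*61 + 6, so a_1 = 2.
  61 = 10*6 + 1, so a_2 = 10.
  6 = 6*1 + 0, so a_3 = 6.
so x = [3; 2, 10, 6].
Convergents (p_i = a_i*p_{i-1} + p_{i-2}, q_i = a_i*q_{i-1} + q_{i-2} with p_{-2}=0, p_{-1}=1, q_{-2}=1, q_{-1}=0), until the denominator exceeds 25:
  i=0: a_0=3, p_0 = 3*1 + 0 = 3, q_0 = 3*0 + 1 = 1.
  i=1: a_1=2, p_1 = 2*3 + 1 = 7, q_1 = 2*1 + 0 = 2.
  i=2: a_2=10, p_2 = 10*7 + 3 = 73, q_2 = 10*2 + 1 = 21.
  i=3: a_3=6, p_3 = 6*73 + 7 = 445, q_3 = 6*21 + 2 = 128.
q_3 = 128 > 25, so the last convergent with denominator <= 25 is p_2/q_2 = 73/21.
The closest fraction with denominator <= 25 is either p_2/q_2 or the intermediate fraction (k*p_2 + p_1)/(k*q_2 + q_1) with the largest k >= 1 whose denominator stays <= 25; these approach x as k grows, and every other convergent or intermediate fraction in range is farther away.
Largest k: floor((25 - q_1)/q_2) = floor((25 - 2)/21) = 1.
That gives (1*73 + 7)/(1*21 + 2) = 80/23.
Compare the errors: |x - 73/21| = |445*21 - 73*128|/(128*21) = 1/2688, and |x - 80/23| = |445*23 - 80*128|/(128*23) = 5/2944.
Cross-multiplying, 1*2944 = 2944 < 13440 = 5*2688, so 1/2688 is smaller: the convergent 73/21 is closer to x than 80/23.

73/21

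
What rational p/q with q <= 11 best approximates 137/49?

Expand x = 137/49 as a continued fraction with the Euclidean algorithm:
  137 = 2*49 + 39, so a_0 = 2.
  49 = 1*39 + 10, so a_1 = 1.
  39 = 3*10 + 9, so a_2 = 3.
  10 = 1*9 + 1, so a_3 = 1.
  9 = 9*1 + 0, so a_4 = 9.
so x = [2; 1, 3, 1, 9].
Convergents (p_i = a_i*p_{i-1} + p_{i-2}, q_i = a_i*q_{i-1} + q_{i-2} with p_{-2}=0, p_{-1}=1, q_{-2}=1, q_{-1}=0), until the denominator exceeds 11:
  i=0: a_0=2, p_0 = 2*1 + 0 = 2, q_0 = 2*0 + 1 = 1.
  i=1: a_1=1, p_1 = 1*2 + 1 = 3, q_1 = 1*1 + 0 = 1.
  i=2: a_2=3, p_2 = 3*3 + 2 = 11, q_2 = 3*1 + 1 = 4.
  i=3: a_3=1, p_3 = 1*11 + 3 = 14, q_3 = 1*4 + 1 = 5.
  i=4: a_4=9, p_4 = 9*14 + 11 = 137, q_4 = 9*5 + 4 = 49.
q_4 = 49 > 11, so the last convergent with denominator <= 11 is p_3/q_3 = 14/5.
The closest fraction with denominator <= 11 is either p_3/q_3 or the intermediate fraction (k*p_3 + p_2)/(k*q_3 + q_2) with the largest k >= 1 whose denominator stays <= 11; these approach x as k grows, and every other convergent or intermediate fraction in range is farther away.
Largest k: floor((11 - q_2)/q_3) = floor((11 - 4)/5) = 1.
That gives (1*14 + 11)/(1*5 + 4) = 25/9.
Compare the errors: |x - 14/5| = |137*5 - 14*49|/(49*5) = 1/245, and |x - 25/9| = |137*9 - 25*49|/(49*9) = 8/441.
Cross-multiplying, 1*441 = 441 < 1960 = 8*245, so 1/245 is smaller: the convergent 14/5 is closer to x than 25/9.

14/5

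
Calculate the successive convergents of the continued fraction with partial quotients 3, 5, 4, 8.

Using the convergent recurrence p_i = a_i*p_{i-1} + p_{i-2}, q_i = a_i*q_{i-1} + q_{i-2} with p_{-2}=0, p_{-1}=1, q_{-2}=1, q_{-1}=0:
  i=0: a_0=3, p_0 = 3*1 + 0 = 3, q_0 = 3*0 + 1 = 1.
  i=1: a_1=5, p_1 = 5*3 + 1 = 16, q_1 = 5*1 + 0 = 5.
  i=2: a_2=4, p_2 = 4*16 + 3 = 67, q_2 = 4*5 + 1 = 21.
  i=3: a_3=8, p_3 = 8*67 + 16 = 552, q_3 = 8*21 + 5 = 173.

3/1, 16/5, 67/21, 552/173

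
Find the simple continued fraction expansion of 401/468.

[0; 1, 5, 1, 66]

Run the Euclidean algorithm on 401 and 468; the successive quotients are the partial quotients a_0, a_1, ... (each step inverts the fractional part left over by the previous one):
  401 = 0*468 + 401, so a_0 = 0.
  468 = 1*401 + 67, so a_1 = 1.
  401 = 5*67 + 66, so a_2 = 5.
  67 = 1*66 + 1, so a_3 = 1.
  66 = 66*1 + 0, so a_4 = 66.
The remainder reaches 0 after 5 divisions, so the expansion has 5 partial quotients, read off in order.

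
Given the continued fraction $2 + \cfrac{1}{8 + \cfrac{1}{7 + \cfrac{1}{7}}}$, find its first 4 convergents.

2/1, 17/8, 121/57, 864/407

Using the convergent recurrence p_i = a_i*p_{i-1} + p_{i-2}, q_i = a_i*q_{i-1} + q_{i-2} with p_{-2}=0, p_{-1}=1, q_{-2}=1, q_{-1}=0:
  i=0: a_0=2, p_0 = 2*1 + 0 = 2, q_0 = 2*0 + 1 = 1.
  i=1: a_1=8, p_1 = 8*2 + 1 = 17, q_1 = 8*1 + 0 = 8.
  i=2: a_2=7, p_2 = 7*17 + 2 = 121, q_2 = 7*8 + 1 = 57.
  i=3: a_3=7, p_3 = 7*121 + 17 = 864, q_3 = 7*57 + 8 = 407.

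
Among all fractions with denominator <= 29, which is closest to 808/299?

Expand x = 808/299 as a continued fraction with the Euclidean algorithm:
  808 = 2*299 + 210, so a_0 = 2.
  299 = 1*210 + 89, so a_1 = 1.
  210 = 2*89 + 32, so a_2 = 2.
  89 = 2*32 + 25, so a_3 = 2.
  32 = 1*25 + 7, so a_4 = 1.
  25 = 3*7 + 4, so a_5 = 3.
  7 = 1*4 + 3, so a_6 = 1.
  4 = 1*3 + 1, so a_7 = 1.
  3 = 3*1 + 0, so a_8 = 3.
so x = [2; 1, 2, 2, 1, 3, 1, 1, 3].
Convergents (p_i = a_i*p_{i-1} + p_{i-2}, q_i = a_i*q_{i-1} + q_{i-2} with p_{-2}=0, p_{-1}=1, q_{-2}=1, q_{-1}=0), until the denominator exceeds 29:
  i=0: a_0=2, p_0 = 2*1 + 0 = 2, q_0 = 2*0 + 1 = 1.
  i=1: a_1=1, p_1 = 1*2 + 1 = 3, q_1 = 1*1 + 0 = 1.
  i=2: a_2=2, p_2 = 2*3 + 2 = 8, q_2 = 2*1 + 1 = 3.
  i=3: a_3=2, p_3 = 2*8 + 3 = 19, q_3 = 2*3 + 1 = 7.
  i=4: a_4=1, p_4 = 1*19 + 8 = 27, q_4 = 1*7 + 3 = 10.
  i=5: a_5=3, p_5 = 3*27 + 19 = 100, q_5 = 3*10 + 7 = 37.
q_5 = 37 > 29, so the last convergent with denominator <= 29 is p_4/q_4 = 27/10.
The closest fraction with denominator <= 29 is either p_4/q_4 or the intermediate fraction (k*p_4 + p_3)/(k*q_4 + q_3) with the largest k >= 1 whose denominator stays <= 29; these approach x as k grows, and every other convergent or intermediate fraction in range is farther away.
Largest k: floor((29 - q_3)/q_4) = floor((29 - 7)/10) = 2.
That gives (2*27 + 19)/(2*10 + 7) = 73/27.
Compare the errors: |x - 27/10| = |808*10 - 27*299|/(299*10) = 7/2990, and |x - 73/27| = |808*27 - 73*299|/(299*27) = 11/8073.
Cross-multiplying, 11*2990 = 32890 < 56511 = 7*8073, so 11/8073 is smaller: the intermediate fraction 73/27 is closer to x than 27/10.

73/27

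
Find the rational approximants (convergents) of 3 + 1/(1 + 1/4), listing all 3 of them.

3/1, 4/1, 19/5

Using the convergent recurrence p_i = a_i*p_{i-1} + p_{i-2}, q_i = a_i*q_{i-1} + q_{i-2} with p_{-2}=0, p_{-1}=1, q_{-2}=1, q_{-1}=0:
  i=0: a_0=3, p_0 = 3*1 + 0 = 3, q_0 = 3*0 + 1 = 1.
  i=1: a_1=1, p_1 = 1*3 + 1 = 4, q_1 = 1*1 + 0 = 1.
  i=2: a_2=4, p_2 = 4*4 + 3 = 19, q_2 = 4*1 + 1 = 5.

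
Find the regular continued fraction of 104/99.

[1; 19, 1, 4]

Run the Euclidean algorithm on 104 and 99; the successive quotients are the partial quotients a_0, a_1, ... (each step inverts the fractional part left over by the previous one):
  104 = 1*99 + 5, so a_0 = 1.
  99 = 19*5 + 4, so a_1 = 19.
  5 = 1*4 + 1, so a_2 = 1.
  4 = 4*1 + 0, so a_3 = 4.
The remainder reaches 0 after 4 divisions, so the expansion has 4 partial quotients, read off in order.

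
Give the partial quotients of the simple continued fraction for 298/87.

Run the Euclidean algorithm on 298 and 87; the successive quotients are the partial quotients a_0, a_1, ... (each step inverts the fractional part left over by the previous one):
  298 = 3*87 + 37, so a_0 = 3.
  87 = 2*37 + 13, so a_1 = 2.
  37 = 2*13 + 11, so a_2 = 2.
  13 = 1*11 + 2, so a_3 = 1.
  11 = 5*2 + 1, so a_4 = 5.
  2 = 2*1 + 0, so a_5 = 2.
The remainder reaches 0 after 6 divisions, so the expansion has 6 partial quotients, read off in order.

[3; 2, 2, 1, 5, 2]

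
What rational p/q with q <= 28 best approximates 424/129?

Expand x = 424/129 as a continued fraction with the Euclidean algorithm:
  424 = 3*129 + 37, so a_0 = 3.
  129 = 3*37 + 18, so a_1 = 3.
  37 = 2*18 + 1, so a_2 = 2.
  18 = 18*1 + 0, so a_3 = 18.
so x = [3; 3, 2, 18].
Convergents (p_i = a_i*p_{i-1} + p_{i-2}, q_i = a_i*q_{i-1} + q_{i-2} with p_{-2}=0, p_{-1}=1, q_{-2}=1, q_{-1}=0), until the denominator exceeds 28:
  i=0: a_0=3, p_0 = 3*1 + 0 = 3, q_0 = 3*0 + 1 = 1.
  i=1: a_1=3, p_1 = 3*3 + 1 = 10, q_1 = 3*1 + 0 = 3.
  i=2: a_2=2, p_2 = 2*10 + 3 = 23, q_2 = 2*3 + 1 = 7.
  i=3: a_3=18, p_3 = 18*23 + 10 = 424, q_3 = 18*7 + 3 = 129.
q_3 = 129 > 28, so the last convergent with denominator <= 28 is p_2/q_2 = 23/7.
The closest fraction with denominator <= 28 is either p_2/q_2 or the intermediate fraction (k*p_2 + p_1)/(k*q_2 + q_1) with the largest k >= 1 whose denominator stays <= 28; these approach x as k grows, and every other convergent or intermediate fraction in range is farther away.
Largest k: floor((28 - q_1)/q_2) = floor((28 - 3)/7) = 3.
That gives (3*23 + 10)/(3*7 + 3) = 79/24.
Compare the errors: |x - 23/7| = |424*7 - 23*129|/(129*7) = 1/903, and |x - 79/24| = |424*24 - 79*129|/(129*24) = 15/3096.
Cross-multiplying, 1*3096 = 3096 < 13545 = 15*903, so 1/903 is smaller: the convergent 23/7 is closer to x than 79/24.

23/7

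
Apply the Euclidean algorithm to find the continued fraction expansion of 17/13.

Run the Euclidean algorithm on 17 and 13; the successive quotients are the partial quotients a_0, a_1, ... (each step inverts the fractional part left over by the previous one):
  17 = 1*13 + 4, so a_0 = 1.
  13 = 3*4 + 1, so a_1 = 3.
  4 = 4*1 + 0, so a_2 = 4.
The remainder reaches 0 after 3 divisions, so the expansion has 3 partial quotients, read off in order.

[1; 3, 4]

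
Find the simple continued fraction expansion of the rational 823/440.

[1; 1, 6, 1, 2, 1, 1, 3, 2]

Run the Euclidean algorithm on 823 and 440; the successive quotients are the partial quotients a_0, a_1, ... (each step inverts the fractional part left over by the previous one):
  823 = 1*440 + 383, so a_0 = 1.
  440 = 1*383 + 57, so a_1 = 1.
  383 = 6*57 + 41, so a_2 = 6.
  57 = 1*41 + 16, so a_3 = 1.
  41 = 2*16 + 9, so a_4 = 2.
  16 = 1*9 + 7, so a_5 = 1.
  9 = 1*7 + 2, so a_6 = 1.
  7 = 3*2 + 1, so a_7 = 3.
  2 = 2*1 + 0, so a_8 = 2.
The remainder reaches 0 after 9 divisions, so the expansion has 9 partial quotients, read off in order.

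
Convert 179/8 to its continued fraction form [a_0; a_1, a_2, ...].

Run the Euclidean algorithm on 179 and 8; the successive quotients are the partial quotients a_0, a_1, ... (each step inverts the fractional part left over by the previous one):
  179 = 22*8 + 3, so a_0 = 22.
  8 = 2*3 + 2, so a_1 = 2.
  3 = 1*2 + 1, so a_2 = 1.
  2 = 2*1 + 0, so a_3 = 2.
The remainder reaches 0 after 4 divisions, so the expansion has 4 partial quotients, read off in order.

[22; 2, 1, 2]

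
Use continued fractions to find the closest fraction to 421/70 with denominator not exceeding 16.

Expand x = 421/70 as a continued fraction with the Euclidean algorithm:
  421 = 6*70 + 1, so a_0 = 6.
  70 = 70*1 + 0, so a_1 = 70.
so x = [6; 70].
Convergents (p_i = a_i*p_{i-1} + p_{i-2}, q_i = a_i*q_{i-1} + q_{i-2} with p_{-2}=0, p_{-1}=1, q_{-2}=1, q_{-1}=0), until the denominator exceeds 16:
  i=0: a_0=6, p_0 = 6*1 + 0 = 6, q_0 = 6*0 + 1 = 1.
  i=1: a_1=70, p_1 = 70*6 + 1 = 421, q_1 = 70*1 + 0 = 70.
q_1 = 70 > 16, so the last convergent with denominator <= 16 is p_0/q_0 = 6/1.
The closest fraction with denominator <= 16 is either p_0/q_0 or the intermediate fraction (k*p_0 + p_{-1})/(k*q_0 + q_{-1}) with the largest k >= 1 whose denominator stays <= 16; these approach x as k grows, and every other convergent or intermediate fraction in range is farther away.
Largest k: floor((16 - q_{-1})/q_0) = floor((16 - 0)/1) = 16 (using the seeds p_{-1} = 1, q_{-1} = 0).
That gives (16*6 + 1)/(16*1 + 0) = 97/16.
Compare the errors: |x - 6/1| = |421*1 - 6*70|/(70*1) = 1/70, and |x - 97/16| = |421*16 - 97*70|/(70*16) = 54/1120.
Cross-multiplying, 1*1120 = 1120 < 3780 = 54*70, so 1/70 is smaller: the convergent 6/1 is closer to x than 97/16.

6/1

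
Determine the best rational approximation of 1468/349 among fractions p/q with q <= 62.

143/34

Expand x = 1468/349 as a continued fraction with the Euclidean algorithm:
  1468 = 4*349 + 72, so a_0 = 4.
  349 = 4*72 + 61, so a_1 = 4.
  72 = 1*61 + 11, so a_2 = 1.
  61 = 5*11 + 6, so a_3 = 5.
  11 = 1*6 + 5, so a_4 = 1.
  6 = 1*5 + 1, so a_5 = 1.
  5 = 5*1 + 0, so a_6 = 5.
so x = [4; 4, 1, 5, 1, 1, 5].
Convergents (p_i = a_i*p_{i-1} + p_{i-2}, q_i = a_i*q_{i-1} + q_{i-2} with p_{-2}=0, p_{-1}=1, q_{-2}=1, q_{-1}=0), until the denominator exceeds 62:
  i=0: a_0=4, p_0 = 4*1 + 0 = 4, q_0 = 4*0 + 1 = 1.
  i=1: a_1=4, p_1 = 4*4 + 1 = 17, q_1 = 4*1 + 0 = 4.
  i=2: a_2=1, p_2 = 1*17 + 4 = 21, q_2 = 1*4 + 1 = 5.
  i=3: a_3=5, p_3 = 5*21 + 17 = 122, q_3 = 5*5 + 4 = 29.
  i=4: a_4=1, p_4 = 1*122 + 21 = 143, q_4 = 1*29 + 5 = 34.
  i=5: a_5=1, p_5 = 1*143 + 122 = 265, q_5 = 1*34 + 29 = 63.
q_5 = 63 > 62, so the last convergent with denominator <= 62 is p_4/q_4 = 143/34.
The closest fraction with denominator <= 62 is either p_4/q_4 or the intermediate fraction (k*p_4 + p_3)/(k*q_4 + q_3) with the largest k >= 1 whose denominator stays <= 62; these approach x as k grows, and every other convergent or intermediate fraction in range is farther away.
Largest k: floor((62 - q_3)/q_4) = floor((62 - 29)/34) = 0.
Since k = 0, no intermediate fraction beyond p_4/q_4 has denominator <= 62, so the convergent 143/34 is the closest (its error is |1468*34 - 143*349|/(349*34) = 5/11866).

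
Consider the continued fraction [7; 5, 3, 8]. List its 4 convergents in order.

7/1, 36/5, 115/16, 956/133

Using the convergent recurrence p_i = a_i*p_{i-1} + p_{i-2}, q_i = a_i*q_{i-1} + q_{i-2} with p_{-2}=0, p_{-1}=1, q_{-2}=1, q_{-1}=0:
  i=0: a_0=7, p_0 = 7*1 + 0 = 7, q_0 = 7*0 + 1 = 1.
  i=1: a_1=5, p_1 = 5*7 + 1 = 36, q_1 = 5*1 + 0 = 5.
  i=2: a_2=3, p_2 = 3*36 + 7 = 115, q_2 = 3*5 + 1 = 16.
  i=3: a_3=8, p_3 = 8*115 + 36 = 956, q_3 = 8*16 + 5 = 133.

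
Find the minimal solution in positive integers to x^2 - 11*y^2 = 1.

(x, y) = (10, 3)

First expand sqrt(11) as a continued fraction. With x_i = (sqrt(11) + m_i)/d_i and (m_0, d_0) = (0, 1): a_0 = floor(sqrt(11)) = 3, since 3^2 = 9 <= 11 < 16 = 4^2.
Iterate m_{i+1} = d_i*a_i - m_i, d_{i+1} = (11 - m_{i+1}^2)/d_i, a_{i+1} = floor((a_0 + m_{i+1})/d_{i+1}):
  m_1 = 1*3 - 0 = 3, d_1 = (11 - 3^2)/1 = 2/1 = 2, a_1 = floor((3 + 3)/2) = 3.
  m_2 = 2*3 - 3 = 3, d_2 = (11 - 3^2)/2 = 2/2 = 1, a_2 = floor((3 + 3)/1) = 6.
  m_3 = 1*6 - 3 = 3, d_3 = (11 - 3^2)/1 = 2/1 = 2: (m_3, d_3) = (m_1, d_1) = (3, 2), so from here the quotients repeat a_1, a_2; the period length is 2.
So sqrt(11) = [3; (3, 6)] with period length k = 2.
k is even, so the fundamental solution of x^2 - 11y^2 = 1 is (p_{k-1}, q_{k-1}) = (p_1, q_1); compute convergents through index 1.
Convergents (p_i = a_i*p_{i-1} + p_{i-2}, q_i = a_i*q_{i-1} + q_{i-2} with p_{-2}=0, p_{-1}=1, q_{-2}=1, q_{-1}=0):
  i=0: a_0=3, p_0 = 3*1 + 0 = 3, q_0 = 3*0 + 1 = 1.
  i=1: a_1=3, p_1 = 3*3 + 1 = 10, q_1 = 3*1 + 0 = 3.
Check: 10^2 - 11*3^2 = 100 - 99 = 1, so (x, y) = (10, 3) solves the equation, and by the theorem it is the least positive solution.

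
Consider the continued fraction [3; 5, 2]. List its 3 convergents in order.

Using the convergent recurrence p_i = a_i*p_{i-1} + p_{i-2}, q_i = a_i*q_{i-1} + q_{i-2} with p_{-2}=0, p_{-1}=1, q_{-2}=1, q_{-1}=0:
  i=0: a_0=3, p_0 = 3*1 + 0 = 3, q_0 = 3*0 + 1 = 1.
  i=1: a_1=5, p_1 = 5*3 + 1 = 16, q_1 = 5*1 + 0 = 5.
  i=2: a_2=2, p_2 = 2*16 + 3 = 35, q_2 = 2*5 + 1 = 11.

3/1, 16/5, 35/11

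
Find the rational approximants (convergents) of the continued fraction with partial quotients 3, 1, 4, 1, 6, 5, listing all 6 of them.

Using the convergent recurrence p_i = a_i*p_{i-1} + p_{i-2}, q_i = a_i*q_{i-1} + q_{i-2} with p_{-2}=0, p_{-1}=1, q_{-2}=1, q_{-1}=0:
  i=0: a_0=3, p_0 = 3*1 + 0 = 3, q_0 = 3*0 + 1 = 1.
  i=1: a_1=1, p_1 = 1*3 + 1 = 4, q_1 = 1*1 + 0 = 1.
  i=2: a_2=4, p_2 = 4*4 + 3 = 19, q_2 = 4*1 + 1 = 5.
  i=3: a_3=1, p_3 = 1*19 + 4 = 23, q_3 = 1*5 + 1 = 6.
  i=4: a_4=6, p_4 = 6*23 + 19 = 157, q_4 = 6*6 + 5 = 41.
  i=5: a_5=5, p_5 = 5*157 + 23 = 808, q_5 = 5*41 + 6 = 211.

3/1, 4/1, 19/5, 23/6, 157/41, 808/211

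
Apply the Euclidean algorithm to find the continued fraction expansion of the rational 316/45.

Run the Euclidean algorithm on 316 and 45; the successive quotients are the partial quotients a_0, a_1, ... (each step inverts the fractional part left over by the previous one):
  316 = 7*45 + 1, so a_0 = 7.
  45 = 45*1 + 0, so a_1 = 45.
The remainder reaches 0 after 2 divisions, so the expansion has 2 partial quotients, read off in order.

[7; 45]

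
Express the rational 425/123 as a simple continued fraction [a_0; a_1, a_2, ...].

Run the Euclidean algorithm on 425 and 123; the successive quotients are the partial quotients a_0, a_1, ... (each step inverts the fractional part left over by the previous one):
  425 = 3*123 + 56, so a_0 = 3.
  123 = 2*56 + 11, so a_1 = 2.
  56 = 5*11 + 1, so a_2 = 5.
  11 = 11*1 + 0, so a_3 = 11.
The remainder reaches 0 after 4 divisions, so the expansion has 4 partial quotients, read off in order.

[3; 2, 5, 11]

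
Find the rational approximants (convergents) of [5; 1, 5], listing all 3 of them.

Using the convergent recurrence p_i = a_i*p_{i-1} + p_{i-2}, q_i = a_i*q_{i-1} + q_{i-2} with p_{-2}=0, p_{-1}=1, q_{-2}=1, q_{-1}=0:
  i=0: a_0=5, p_0 = 5*1 + 0 = 5, q_0 = 5*0 + 1 = 1.
  i=1: a_1=1, p_1 = 1*5 + 1 = 6, q_1 = 1*1 + 0 = 1.
  i=2: a_2=5, p_2 = 5*6 + 5 = 35, q_2 = 5*1 + 1 = 6.

5/1, 6/1, 35/6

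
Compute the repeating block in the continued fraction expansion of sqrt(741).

Write x_i = (sqrt(741) + m_i)/d_i with (m_0, d_0) = (0, 1). a_0 = floor(sqrt(741)) = 27, since 27^2 = 729 <= 741 < 784 = 28^2.
Iterate m_{i+1} = d_i*a_i - m_i, d_{i+1} = (741 - m_{i+1}^2)/d_i, a_{i+1} = floor((a_0 + m_{i+1})/d_{i+1}):
  m_1 = 1*27 - 0 = 27, d_1 = (741 - 27^2)/1 = 12/1 = 12, a_1 = floor((27 + 27)/12) = 4.
  m_2 = 12*4 - 27 = 21, d_2 = (741 - 21^2)/12 = 300/12 = 25, a_2 = floor((27 + 21)/25) = 1.
  m_3 = 25*1 - 21 = 4, d_3 = (741 - 4^2)/25 = 725/25 = 29, a_3 = floor((27 + 4)/29) = 1.
  m_4 = 29*1 - 4 = 25, d_4 = (741 - 25^2)/29 = 116/29 = 4, a_4 = floor((27 + 25)/4) = 13.
  m_5 = 4*13 - 25 = 27, d_5 = (741 - 27^2)/4 = 12/4 = 3, a_5 = floor((27 + 27)/3) = 18.
  m_6 = 3*18 - 27 = 27, d_6 = (741 - 27^2)/3 = 12/3 = 4, a_6 = floor((27 + 27)/4) = 13.
  m_7 = 4*13 - 27 = 25, d_7 = (741 - 25^2)/4 = 116/4 = 29, a_7 = floor((27 + 25)/29) = 1.
  m_8 = 29*1 - 25 = 4, d_8 = (741 - 4^2)/29 = 725/29 = 25, a_8 = floor((27 + 4)/25) = 1.
  m_9 = 25*1 - 4 = 21, d_9 = (741 - 21^2)/25 = 300/25 = 12, a_9 = floor((27 + 21)/12) = 4.
  m_10 = 12*4 - 21 = 27, d_10 = (741 - 27^2)/12 = 12/12 = 1, a_10 = floor((27 + 27)/1) = 54.
  m_11 = 1*54 - 27 = 27, d_11 = (741 - 27^2)/1 = 12/1 = 12: (m_11, d_11) = (m_1, d_1) = (27, 12), so from here the quotients repeat a_1, ..., a_10; the period length is 10.
Hence the expansion of sqrt(741) is a_0 = 27 followed by the repeating block 4, 1, 1, 13, 18, 13, 1, 1, 4, 54 (period 10).

[27; (4, 1, 1, 13, 18, 13, 1, 1, 4, 54)]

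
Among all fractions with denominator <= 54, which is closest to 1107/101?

559/51

Expand x = 1107/101 as a continued fraction with the Euclidean algorithm:
  1107 = 10*101 + 97, so a_0 = 10.
  101 = 1*97 + 4, so a_1 = 1.
  97 = 24*4 + 1, so a_2 = 24.
  4 = 4*1 + 0, so a_3 = 4.
so x = [10; 1, 24, 4].
Convergents (p_i = a_i*p_{i-1} + p_{i-2}, q_i = a_i*q_{i-1} + q_{i-2} with p_{-2}=0, p_{-1}=1, q_{-2}=1, q_{-1}=0), until the denominator exceeds 54:
  i=0: a_0=10, p_0 = 10*1 + 0 = 10, q_0 = 10*0 + 1 = 1.
  i=1: a_1=1, p_1 = 1*10 + 1 = 11, q_1 = 1*1 + 0 = 1.
  i=2: a_2=24, p_2 = 24*11 + 10 = 274, q_2 = 24*1 + 1 = 25.
  i=3: a_3=4, p_3 = 4*274 + 11 = 1107, q_3 = 4*25 + 1 = 101.
q_3 = 101 > 54, so the last convergent with denominator <= 54 is p_2/q_2 = 274/25.
The closest fraction with denominator <= 54 is either p_2/q_2 or the intermediate fraction (k*p_2 + p_1)/(k*q_2 + q_1) with the largest k >= 1 whose denominator stays <= 54; these approach x as k grows, and every other convergent or intermediate fraction in range is farther away.
Largest k: floor((54 - q_1)/q_2) = floor((54 - 1)/25) = 2.
That gives (2*274 + 11)/(2*25 + 1) = 559/51.
Compare the errors: |x - 274/25| = |1107*25 - 274*101|/(101*25) = 1/2525, and |x - 559/51| = |1107*51 - 559*101|/(101*51) = 2/5151.
Cross-multiplying, 2*2525 = 5050 < 5151 = 1*5151, so 2/5151 is smaller: the intermediate fraction 559/51 is closer to x than 274/25.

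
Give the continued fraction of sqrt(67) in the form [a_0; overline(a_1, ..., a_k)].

Write x_i = (sqrt(67) + m_i)/d_i with (m_0, d_0) = (0, 1). a_0 = floor(sqrt(67)) = 8, since 8^2 = 64 <= 67 < 81 = 9^2.
Iterate m_{i+1} = d_i*a_i - m_i, d_{i+1} = (67 - m_{i+1}^2)/d_i, a_{i+1} = floor((a_0 + m_{i+1})/d_{i+1}):
  m_1 = 1*8 - 0 = 8, d_1 = (67 - 8^2)/1 = 3/1 = 3, a_1 = floor((8 + 8)/3) = 5.
  m_2 = 3*5 - 8 = 7, d_2 = (67 - 7^2)/3 = 18/3 = 6, a_2 = floor((8 + 7)/6) = 2.
  m_3 = 6*2 - 7 = 5, d_3 = (67 - 5^2)/6 = 42/6 = 7, a_3 = floor((8 + 5)/7) = 1.
  m_4 = 7*1 - 5 = 2, d_4 = (67 - 2^2)/7 = 63/7 = 9, a_4 = floor((8 + 2)/9) = 1.
  m_5 = 9*1 - 2 = 7, d_5 = (67 - 7^2)/9 = 18/9 = 2, a_5 = floor((8 + 7)/2) = 7.
  m_6 = 2*7 - 7 = 7, d_6 = (67 - 7^2)/2 = 18/2 = 9, a_6 = floor((8 + 7)/9) = 1.
  m_7 = 9*1 - 7 = 2, d_7 = (67 - 2^2)/9 = 63/9 = 7, a_7 = floor((8 + 2)/7) = 1.
  m_8 = 7*1 - 2 = 5, d_8 = (67 - 5^2)/7 = 42/7 = 6, a_8 = floor((8 + 5)/6) = 2.
  m_9 = 6*2 - 5 = 7, d_9 = (67 - 7^2)/6 = 18/6 = 3, a_9 = floor((8 + 7)/3) = 5.
  m_10 = 3*5 - 7 = 8, d_10 = (67 - 8^2)/3 = 3/3 = 1, a_10 = floor((8 + 8)/1) = 16.
  m_11 = 1*16 - 8 = 8, d_11 = (67 - 8^2)/1 = 3/1 = 3: (m_11, d_11) = (m_1, d_1) = (8, 3), so from here the quotients repeat a_1, ..., a_10; the period length is 10.
Hence the expansion of sqrt(67) is a_0 = 8 followed by the repeating block 5, 2, 1, 1, 7, 1, 1, 2, 5, 16 (period 10).

[8; overline(5, 2, 1, 1, 7, 1, 1, 2, 5, 16)]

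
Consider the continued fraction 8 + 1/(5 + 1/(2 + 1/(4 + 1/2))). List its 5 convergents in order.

Using the convergent recurrence p_i = a_i*p_{i-1} + p_{i-2}, q_i = a_i*q_{i-1} + q_{i-2} with p_{-2}=0, p_{-1}=1, q_{-2}=1, q_{-1}=0:
  i=0: a_0=8, p_0 = 8*1 + 0 = 8, q_0 = 8*0 + 1 = 1.
  i=1: a_1=5, p_1 = 5*8 + 1 = 41, q_1 = 5*1 + 0 = 5.
  i=2: a_2=2, p_2 = 2*41 + 8 = 90, q_2 = 2*5 + 1 = 11.
  i=3: a_3=4, p_3 = 4*90 + 41 = 401, q_3 = 4*11 + 5 = 49.
  i=4: a_4=2, p_4 = 2*401 + 90 = 892, q_4 = 2*49 + 11 = 109.

8/1, 41/5, 90/11, 401/49, 892/109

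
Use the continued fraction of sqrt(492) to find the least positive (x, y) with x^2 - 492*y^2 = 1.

First expand sqrt(492) as a continued fraction. With x_i = (sqrt(492) + m_i)/d_i and (m_0, d_0) = (0, 1): a_0 = floor(sqrt(492)) = 22, since 22^2 = 484 <= 492 < 529 = 23^2.
Iterate m_{i+1} = d_i*a_i - m_i, d_{i+1} = (492 - m_{i+1}^2)/d_i, a_{i+1} = floor((a_0 + m_{i+1})/d_{i+1}):
  m_1 = 1*22 - 0 = 22, d_1 = (492 - 22^2)/1 = 8/1 = 8, a_1 = floor((22 + 22)/8) = 5.
  m_2 = 8*5 - 22 = 18, d_2 = (492 - 18^2)/8 = 168/8 = 21, a_2 = floor((22 + 18)/21) = 1.
  m_3 = 21*1 - 18 = 3, d_3 = (492 - 3^2)/21 = 483/21 = 23, a_3 = floor((22 + 3)/23) = 1.
  m_4 = 23*1 - 3 = 20, d_4 = (492 - 20^2)/23 = 92/23 = 4, a_4 = floor((22 + 20)/4) = 10.
  m_5 = 4*10 - 20 = 20, d_5 = (492 - 20^2)/4 = 92/4 = 23, a_5 = floor((22 + 20)/23) = 1.
  m_6 = 23*1 - 20 = 3, d_6 = (492 - 3^2)/23 = 483/23 = 21, a_6 = floor((22 + 3)/21) = 1.
  m_7 = 21*1 - 3 = 18, d_7 = (492 - 18^2)/21 = 168/21 = 8, a_7 = floor((22 + 18)/8) = 5.
  m_8 = 8*5 - 18 = 22, d_8 = (492 - 22^2)/8 = 8/8 = 1, a_8 = floor((22 + 22)/1) = 44.
  m_9 = 1*44 - 22 = 22, d_9 = (492 - 22^2)/1 = 8/1 = 8: (m_9, d_9) = (m_1, d_1) = (22, 8), so from here the quotients repeat a_1, ..., a_8; the period length is 8.
So sqrt(492) = [22; (5, 1, 1, 10, 1, 1, 5, 44)] with period length k = 8.
k is even, so the fundamental solution of x^2 - 492y^2 = 1 is (p_{k-1}, q_{k-1}) = (p_7, q_7); compute convergents through index 7.
Convergents (p_i = a_i*p_{i-1} + p_{i-2}, q_i = a_i*q_{i-1} + q_{i-2} with p_{-2}=0, p_{-1}=1, q_{-2}=1, q_{-1}=0):
  i=0: a_0=22, p_0 = 22*1 + 0 = 22, q_0 = 22*0 + 1 = 1.
  i=1: a_1=5, p_1 = 5*22 + 1 = 111, q_1 = 5*1 + 0 = 5.
  i=2: a_2=1, p_2 = 1*111 + 22 = 133, q_2 = 1*5 + 1 = 6.
  i=3: a_3=1, p_3 = 1*133 + 111 = 244, q_3 = 1*6 + 5 = 11.
  i=4: a_4=10, p_4 = 10*244 + 133 = 2573, q_4 = 10*11 + 6 = 116.
  i=5: a_5=1, p_5 = 1*2573 + 244 = 2817, q_5 = 1*116 + 11 = 127.
  i=6: a_6=1, p_6 = 1*2817 + 2573 = 5390, q_6 = 1*127 + 116 = 243.
  i=7: a_7=5, p_7 = 5*5390 + 2817 = 29767, q_7 = 5*243 + 127 = 1342.
Check: 29767^2 - 492*1342^2 = 886074289 - 886074288 = 1, so (x, y) = (29767, 1342) solves the equation, and by the theorem it is the least positive solution.

(x, y) = (29767, 1342)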